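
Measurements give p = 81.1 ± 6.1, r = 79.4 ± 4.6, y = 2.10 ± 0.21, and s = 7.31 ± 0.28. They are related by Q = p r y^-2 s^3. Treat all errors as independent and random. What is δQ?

Q is a product of powers, so relative uncertainties combine in quadrature:
  (1·δp/p)² = (1×0.0752)² = 0.00566;  (1·δr/r)² = (1×0.0579)² = 0.00336;  (-2·δy/y)² = (-2×0.100)² = 0.0400;  (3·δs/s)² = (3×0.0383)² = 0.0132
δQ/Q = √(0.0622) = 0.249
Q = 5.7e+05, so δQ = 0.249 × 5.7e+05 = 1.42e+05.

1.42e+05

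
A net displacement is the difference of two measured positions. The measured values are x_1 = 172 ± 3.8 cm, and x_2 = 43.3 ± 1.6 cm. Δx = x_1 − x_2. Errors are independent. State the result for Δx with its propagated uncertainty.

129 ± 4.12 cm

Each term contributes (cᵢ δxᵢ)² to (δΔx)²:
  (δx_1)² = 14.4;  (δx_2)² = 2.56
δΔx = √(17.0) = 4.12 cm
Δx = 129 cm.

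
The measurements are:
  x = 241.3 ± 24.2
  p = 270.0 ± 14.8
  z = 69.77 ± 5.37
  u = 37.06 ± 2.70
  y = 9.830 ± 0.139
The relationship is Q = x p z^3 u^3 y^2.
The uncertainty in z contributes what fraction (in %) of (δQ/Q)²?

(δQ/Q)² = (1·δx/x)² + (1·δp/p)² + (3·δz/z)² + (3·δu/u)² + (2·δy/y)²
  x term: (1×0.100)² = 0.0101
  p term: (1×0.0548)² = 0.00300
  z term: (3×0.0770)² = 0.0533
  u term: (3×0.0729)² = 0.0478
  y term: (2×0.0141)² = 0.000800
Total = 0.115. Share from z = 0.0533/0.115 = 0.464.

46.4%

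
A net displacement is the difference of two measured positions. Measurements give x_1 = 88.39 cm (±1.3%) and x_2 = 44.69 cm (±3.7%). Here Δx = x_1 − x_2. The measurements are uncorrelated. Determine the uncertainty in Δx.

2.01 cm

Absolute uncertainties add in quadrature for a linear combination:
  (δx_1)² = 1.32;  (δx_2)² = 2.73
δΔx = √(4.05) = 2.01 cm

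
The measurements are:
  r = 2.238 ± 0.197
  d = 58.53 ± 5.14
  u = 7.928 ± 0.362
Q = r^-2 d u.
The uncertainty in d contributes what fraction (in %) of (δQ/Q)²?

18.9%

(δQ/Q)² = (-2·δr/r)² + (1·δd/d)² + (1·δu/u)²
  r term: (-2×0.0880)² = 0.0310
  d term: (1×0.0878)² = 0.00771
  u term: (1×0.0457)² = 0.00208
Total = 0.0408. Share from d = 0.00771/0.0408 = 0.189.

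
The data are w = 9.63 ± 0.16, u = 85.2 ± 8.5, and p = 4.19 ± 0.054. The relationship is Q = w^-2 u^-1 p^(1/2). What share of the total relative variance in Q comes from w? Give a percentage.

9.95%

(δQ/Q)² = (-2·δw/w)² + (-1·δu/u)² + (½·δp/p)²
  w term: (-2×0.0166)² = 0.00110
  u term: (-1×0.0998)² = 0.00995
  p term: (0.5×0.0129)² = 4.15e-05
Total = 0.0111. Share from w = 0.00110/0.0111 = 0.0995.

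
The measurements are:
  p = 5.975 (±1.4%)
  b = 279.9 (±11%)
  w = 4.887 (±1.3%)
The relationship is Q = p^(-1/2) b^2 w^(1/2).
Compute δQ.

15600

For a monomial Q ∝ p^(-1/2), b^2, w^(1/2), fractional errors add in quadrature:
  (−½·δp/p)² = (-0.5×0.0140)² = 4.9e-05;  (2·δb/b)² = (2×0.110)² = 0.0484;  (½·δw/w)² = (0.5×0.0130)² = 4.23e-05
δQ/Q = √(0.0485) = 0.220
Q = 70850, so δQ = 0.220 × 70850 = 15600.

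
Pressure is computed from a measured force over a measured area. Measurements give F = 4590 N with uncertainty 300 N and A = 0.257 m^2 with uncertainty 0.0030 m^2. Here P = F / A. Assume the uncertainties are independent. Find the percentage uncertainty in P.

Relative error in a monomial: (δP/P)² = Σ (nᵢ · δxᵢ/xᵢ)².
  (1·δF/F)² = (1×0.0654)² = 0.00427;  (-1·δA/A)² = (-1×0.0117)² = 0.000136
δP/P = √(0.00441) = 0.0664

6.64%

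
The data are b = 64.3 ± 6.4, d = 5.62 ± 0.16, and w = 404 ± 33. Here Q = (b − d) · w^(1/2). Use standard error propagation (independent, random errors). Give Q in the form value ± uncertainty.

Let u = b − d = 58.7. δu = √(δb² + δd²) = √(41.0 + 0.0256) = 6.40, so δu/u = 0.109.
Q is then a monomial in u, w:
δQ/Q = √((δu/u)² + (½·δw/w)²) = √(0.0119 + 0.00167) = 0.116
Q = 1180, so δQ = 0.116 × 1180 = 137.

1180 ± 137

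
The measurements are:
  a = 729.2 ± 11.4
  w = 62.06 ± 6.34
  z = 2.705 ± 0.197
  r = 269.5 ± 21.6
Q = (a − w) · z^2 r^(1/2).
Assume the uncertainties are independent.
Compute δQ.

12200

Let u = a − w = 667.1. δu = √(δa² + δw²) = √(130 + 40.2) = 13.0, so δu/u = 0.0196.
Q is then a monomial in u, z, r:
δQ/Q = √((δu/u)² + (2·δz/z)² + (½·δr/r)²) = √(0.000382 + 0.0212 + 0.00161) = 0.152
Q = 80140, so δQ = 0.152 × 80140 = 12200.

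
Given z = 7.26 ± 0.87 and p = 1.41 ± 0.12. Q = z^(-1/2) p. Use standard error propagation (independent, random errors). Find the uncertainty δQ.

0.0545

Products/powers → add relative errors in quadrature, weighted by exponent:
  (−½·δz/z)² = (-0.5×0.120)² = 0.00359;  (1·δp/p)² = (1×0.0851)² = 0.00724
δQ/Q = √(0.0108) = 0.104
Q = 0.523, so δQ = 0.104 × 0.523 = 0.0545.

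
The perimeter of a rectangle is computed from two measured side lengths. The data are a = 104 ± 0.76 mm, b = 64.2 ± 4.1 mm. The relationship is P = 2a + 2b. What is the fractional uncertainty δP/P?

P is a linear combination, so absolute uncertainties add in quadrature:
  (2·δa)² = 2.31;  (2·δb)² = 67.2
δP = √(69.6) = 8.34 mm
P = 336 mm, so δP/P = 8.34/336 = 0.0248.

0.0248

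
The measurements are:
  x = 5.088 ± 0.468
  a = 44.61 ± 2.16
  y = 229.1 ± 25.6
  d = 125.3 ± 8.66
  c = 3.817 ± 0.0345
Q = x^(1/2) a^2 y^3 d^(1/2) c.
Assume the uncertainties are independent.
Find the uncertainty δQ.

8.16e+11

Since Q is a product/quotient, work with relative uncertainties:
  (½·δx/x)² = (0.5×0.0920)² = 0.00212;  (2·δa/a)² = (2×0.0484)² = 0.00938;  (3·δy/y)² = (3×0.112)² = 0.112;  (½·δd/d)² = (0.5×0.0691)² = 0.00119;  (1·δc/c)² = (1×0.00904)² = 8.17e-05
δQ/Q = √(0.125) = 0.354
Q = 2.306e+12, so δQ = 0.354 × 2.306e+12 = 8.16e+11.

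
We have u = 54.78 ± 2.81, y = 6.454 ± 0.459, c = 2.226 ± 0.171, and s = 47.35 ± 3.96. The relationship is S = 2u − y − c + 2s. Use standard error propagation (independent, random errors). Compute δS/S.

0.0497

Each term contributes (cᵢ δxᵢ)² to (δS)²:
  (2·δu)² = 31.6;  (δy)² = 0.211;  (δc)² = 0.0292;  (2·δs)² = 62.7
δS = √(94.6) = 9.72
S = 195.6, so δS/S = 9.72/195.6 = 0.0497.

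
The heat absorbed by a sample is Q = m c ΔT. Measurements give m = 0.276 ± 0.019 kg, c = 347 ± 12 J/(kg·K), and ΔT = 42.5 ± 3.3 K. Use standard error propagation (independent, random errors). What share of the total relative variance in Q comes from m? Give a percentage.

39.6%

(δQ/Q)² = (1·δm/m)² + (1·δc/c)² + (1·δΔT/ΔT)²
  m term: (1×0.0688)² = 0.00474
  c term: (1×0.0346)² = 0.00120
  ΔT term: (1×0.0776)² = 0.00603
Total = 0.0120. Share from m = 0.00474/0.0120 = 0.396.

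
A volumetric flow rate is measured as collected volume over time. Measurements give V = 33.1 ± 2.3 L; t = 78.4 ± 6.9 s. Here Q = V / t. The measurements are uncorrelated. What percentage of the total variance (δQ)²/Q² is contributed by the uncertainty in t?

(δQ/Q)² = (1·δV/V)² + (-1·δt/t)²
  V term: (1×0.0695)² = 0.00483
  t term: (-1×0.0880)² = 0.00775
Total = 0.0126. Share from t = 0.00775/0.0126 = 0.616.

61.6%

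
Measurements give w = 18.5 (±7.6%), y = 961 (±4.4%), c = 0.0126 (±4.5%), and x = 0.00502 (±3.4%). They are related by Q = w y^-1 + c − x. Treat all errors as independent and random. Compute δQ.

Let p = w·y^-1 = 0.0193. δp/p = √((1·δw/w)² + (-1·δy/y)²) = √(0.00578 + 0.00194) = 0.0878, so δp = 0.00169.
Q = p + c − x: δQ = √(δp² + δc² + δx²) = √(2.86e-06 + 3.21e-07 + 2.91e-08) = 0.00179

0.00179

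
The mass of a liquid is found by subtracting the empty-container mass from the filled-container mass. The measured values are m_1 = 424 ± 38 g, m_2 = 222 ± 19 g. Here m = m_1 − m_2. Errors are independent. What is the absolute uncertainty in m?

Each term contributes (cᵢ δxᵢ)² to (δm)²:
  (δm_1)² = 1440;  (δm_2)² = 361
δm = √(1800) = 42.5 g

42.5 g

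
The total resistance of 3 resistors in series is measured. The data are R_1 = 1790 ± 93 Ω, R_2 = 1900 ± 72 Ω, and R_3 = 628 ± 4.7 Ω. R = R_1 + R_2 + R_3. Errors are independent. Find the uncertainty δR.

For a sum/difference, combine absolute errors in quadrature:
  (δR_1)² = 8650;  (δR_2)² = 5180;  (δR_3)² = 22.1
δR = √(13900) = 118 Ω

118 Ω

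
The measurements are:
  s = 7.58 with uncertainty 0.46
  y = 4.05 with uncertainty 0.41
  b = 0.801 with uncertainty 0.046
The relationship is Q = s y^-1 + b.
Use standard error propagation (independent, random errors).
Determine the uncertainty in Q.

Let p = s·y^-1 = 1.87. δp/p = √((1·δs/s)² + (-1·δy/y)²) = √(0.00368 + 0.0102) = 0.118, so δp = 0.221.
Q = p + b: δQ = √(δp² + δb²) = √(0.0488 + 0.00212) = 0.226

0.226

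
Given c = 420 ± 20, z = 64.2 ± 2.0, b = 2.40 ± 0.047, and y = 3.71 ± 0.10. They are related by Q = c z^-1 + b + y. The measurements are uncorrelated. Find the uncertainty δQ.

Let p = c·z^-1 = 6.54. δp/p = √((1·δc/c)² + (-1·δz/z)²) = √(0.00227 + 0.000970) = 0.0569, so δp = 0.372.
Q = p + b + y: δQ = √(δp² + δb² + δy²) = √(0.139 + 0.00221 + 0.0100) = 0.388

0.388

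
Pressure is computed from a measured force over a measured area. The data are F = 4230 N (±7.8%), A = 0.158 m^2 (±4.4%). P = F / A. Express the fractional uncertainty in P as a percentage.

8.96%

Each factor contributes (exponent × relative error)² to (δP/P)²:
  (1·δF/F)² = (1×0.0780)² = 0.00608;  (-1·δA/A)² = (-1×0.0440)² = 0.00194
δP/P = √(0.00802) = 0.0896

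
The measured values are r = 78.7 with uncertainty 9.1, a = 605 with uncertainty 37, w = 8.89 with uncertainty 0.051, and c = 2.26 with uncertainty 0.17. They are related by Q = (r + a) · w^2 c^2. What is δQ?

Let u = r + a = 684. δu = √(δr² + δa²) = √(82.8 + 1370) = 38.1, so δu/u = 0.0557.
Q is then a monomial in u, w, c:
δQ/Q = √((δu/u)² + (2·δw/w)² + (2·δc/c)²) = √(0.00311 + 0.000132 + 0.0226) = 0.161
Q = 2.76e+05, so δQ = 0.161 × 2.76e+05 = 44400.

44400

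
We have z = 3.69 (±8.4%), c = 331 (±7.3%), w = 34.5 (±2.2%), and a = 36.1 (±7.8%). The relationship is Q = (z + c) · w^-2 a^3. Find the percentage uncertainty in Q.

Let u = z + c = 335. δu = √(δz² + δc²) = √(0.0961 + 584) = 24.2, so δu/u = 0.0722.
Q is then a monomial in u, w, a:
δQ/Q = √((δu/u)² + (-2·δw/w)² + (3·δa/a)²) = √(0.00521 + 0.00194 + 0.0548) = 0.249

24.9%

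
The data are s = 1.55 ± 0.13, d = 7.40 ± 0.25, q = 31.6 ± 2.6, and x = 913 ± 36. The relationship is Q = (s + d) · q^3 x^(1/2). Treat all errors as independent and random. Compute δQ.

Let u = s + d = 8.95. δu = √(δs² + δd²) = √(0.0169 + 0.0625) = 0.282, so δu/u = 0.0315.
Q is then a monomial in u, q, x:
δQ/Q = √((δu/u)² + (3·δq/q)² + (½·δx/x)²) = √(0.000991 + 0.0609 + 0.000389) = 0.250
Q = 8.53e+06, so δQ = 0.250 × 8.53e+06 = 2.13e+06.

2.13e+06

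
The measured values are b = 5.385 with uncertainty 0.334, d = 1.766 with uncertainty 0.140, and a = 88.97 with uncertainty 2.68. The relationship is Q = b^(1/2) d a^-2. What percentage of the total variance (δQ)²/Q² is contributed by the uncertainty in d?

(δQ/Q)² = (½·δb/b)² + (1·δd/d)² + (-2·δa/a)²
  b term: (0.5×0.0620)² = 0.000962
  d term: (1×0.0793)² = 0.00628
  a term: (-2×0.0301)² = 0.00363
Total = 0.0109. Share from d = 0.00628/0.0109 = 0.578.

57.8%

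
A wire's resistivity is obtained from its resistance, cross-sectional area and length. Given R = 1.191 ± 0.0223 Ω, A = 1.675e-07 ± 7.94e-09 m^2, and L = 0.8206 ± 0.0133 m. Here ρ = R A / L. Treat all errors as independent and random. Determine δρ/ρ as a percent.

5.35%

Products/powers → add relative errors in quadrature, weighted by exponent:
  (1·δR/R)² = (1×0.0187)² = 0.000351;  (1·δA/A)² = (1×0.0474)² = 0.00225;  (-1·δL/L)² = (-1×0.0162)² = 0.000263
δρ/ρ = √(0.00286) = 0.0535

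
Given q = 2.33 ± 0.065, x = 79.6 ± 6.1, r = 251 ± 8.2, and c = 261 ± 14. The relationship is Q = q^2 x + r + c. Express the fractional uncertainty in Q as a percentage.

Let p = q^2·x = 432. δp/p = √((2·δq/q)² + (1·δx/x)²) = √(0.00311 + 0.00587) = 0.0948, so δp = 41.0.
Q = p + r + c: δQ = √(δp² + δr² + δc²) = √(1680 + 67.2 + 196) = 44.1
Q = 944, so δQ/Q = 44.1/944 = 0.0467.

4.67%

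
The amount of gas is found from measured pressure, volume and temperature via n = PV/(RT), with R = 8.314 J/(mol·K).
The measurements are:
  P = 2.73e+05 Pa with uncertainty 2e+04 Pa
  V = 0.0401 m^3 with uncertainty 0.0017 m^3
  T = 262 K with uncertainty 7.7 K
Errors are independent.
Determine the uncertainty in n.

0.450 mol

Each factor contributes (exponent × relative error)² to (δn/n)²:
  (1·δP/P)² = (1×0.0733)² = 0.00537;  (1·δV/V)² = (1×0.0424)² = 0.00180;  (-1·δT/T)² = (-1×0.0294)² = 0.000864
δn/n = √(0.00803) = 0.0896
n = 5.03 mol, so δn = 0.0896 × 5.03 = 0.450 mol.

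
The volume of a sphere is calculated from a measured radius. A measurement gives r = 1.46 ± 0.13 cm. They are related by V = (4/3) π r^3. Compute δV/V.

0.267

V ∝ r^3, so δV/V = |3| · δr/r = 3 × 0.0890 = 0.267.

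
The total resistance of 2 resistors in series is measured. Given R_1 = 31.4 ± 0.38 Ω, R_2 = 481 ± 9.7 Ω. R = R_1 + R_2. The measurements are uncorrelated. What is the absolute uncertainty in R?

Each term contributes (cᵢ δxᵢ)² to (δR)²:
  (δR_1)² = 0.144;  (δR_2)² = 94.1
δR = √(94.2) = 9.71 Ω

9.71 Ω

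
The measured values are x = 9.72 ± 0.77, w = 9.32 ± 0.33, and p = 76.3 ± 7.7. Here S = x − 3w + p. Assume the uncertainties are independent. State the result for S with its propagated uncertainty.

Each term contributes (cᵢ δxᵢ)² to (δS)²:
  (δx)² = 0.593;  (3·δw)² = 0.980;  (δp)² = 59.3
δS = √(60.9) = 7.80
S = 58.1.

58.1 ± 7.80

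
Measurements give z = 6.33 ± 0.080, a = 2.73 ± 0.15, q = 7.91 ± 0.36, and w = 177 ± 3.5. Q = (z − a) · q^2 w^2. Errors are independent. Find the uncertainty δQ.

Let u = z − a = 3.60. δu = √(δz² + δa²) = √(0.00640 + 0.0225) = 0.170, so δu/u = 0.0472.
Q is then a monomial in u, q, w:
δQ/Q = √((δu/u)² + (2·δq/q)² + (2·δw/w)²) = √(0.00223 + 0.00829 + 0.00156) = 0.110
Q = 7.06e+06, so δQ = 0.110 × 7.06e+06 = 7.76e+05.

7.76e+05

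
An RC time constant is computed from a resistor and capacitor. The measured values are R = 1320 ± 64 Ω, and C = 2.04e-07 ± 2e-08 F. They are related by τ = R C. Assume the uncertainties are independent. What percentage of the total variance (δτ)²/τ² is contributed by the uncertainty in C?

80.3%

(δτ/τ)² = (1·δR/R)² + (1·δC/C)²
  R term: (1×0.0485)² = 0.00235
  C term: (1×0.0980)² = 0.00961
Total = 0.0120. Share from C = 0.00961/0.0120 = 0.803.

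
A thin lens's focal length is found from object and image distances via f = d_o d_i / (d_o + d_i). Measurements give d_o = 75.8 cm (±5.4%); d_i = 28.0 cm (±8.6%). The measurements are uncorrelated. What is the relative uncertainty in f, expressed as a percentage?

∂f/∂d_o = (d_i/(d_o+d_i))² = 0.0728;  ∂f/∂d_i = (d_o/(d_o+d_i))² = 0.533
δf = √((∂f/∂d_o · δd_o)² + (∂f/∂d_i · δd_i)²) = √(0.0887 + 1.65) = 1.32 cm
f = 20.4 cm, so δf/f = 1.32/20.4 = 0.0645.

6.45%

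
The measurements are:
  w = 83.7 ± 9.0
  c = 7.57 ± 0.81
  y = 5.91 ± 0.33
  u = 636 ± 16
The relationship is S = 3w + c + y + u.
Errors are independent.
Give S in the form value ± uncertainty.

S is a linear combination, so absolute uncertainties add in quadrature:
  (3·δw)² = 729;  (δc)² = 0.656;  (δy)² = 0.109;  (δu)² = 256
δS = √(986) = 31.4
S = 901.

901 ± 31.4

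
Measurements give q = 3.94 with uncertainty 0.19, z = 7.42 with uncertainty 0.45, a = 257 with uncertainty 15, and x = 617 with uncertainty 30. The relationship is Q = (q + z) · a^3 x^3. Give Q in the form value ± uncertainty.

Let u = q + z = 11.4. δu = √(δq² + δz²) = √(0.0361 + 0.203) = 0.488, so δu/u = 0.0430.
Q is then a monomial in u, a, x:
δQ/Q = √((δu/u)² + (3·δa/a)² + (3·δx/x)²) = √(0.00185 + 0.0307 + 0.0213) = 0.232
Q = 4.53e+16, so δQ = 0.232 × 4.53e+16 = 1.05e+16.

(4.53 ± 1.05) × 10^16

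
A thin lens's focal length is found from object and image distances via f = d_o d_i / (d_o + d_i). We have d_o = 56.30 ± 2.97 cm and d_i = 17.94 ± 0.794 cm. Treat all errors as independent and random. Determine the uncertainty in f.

0.488 cm

∂f/∂d_o = (d_i/(d_o+d_i))² = 0.0584;  ∂f/∂d_i = (d_o/(d_o+d_i))² = 0.575
δf = √((∂f/∂d_o · δd_o)² + (∂f/∂d_i · δd_i)²) = √(0.0301 + 0.209) = 0.488 cm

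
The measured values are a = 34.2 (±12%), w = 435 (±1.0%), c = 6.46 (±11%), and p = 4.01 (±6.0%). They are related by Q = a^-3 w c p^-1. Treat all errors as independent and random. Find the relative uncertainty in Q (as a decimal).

Relative error in a monomial: (δQ/Q)² = Σ (nᵢ · δxᵢ/xᵢ)².
  (-3·δa/a)² = (-3×0.120)² = 0.130;  (1·δw/w)² = (1×0.0100)² = 0.000100;  (1·δc/c)² = (1×0.110)² = 0.0121;  (-1·δp/p)² = (-1×0.0600)² = 0.00360
δQ/Q = √(0.145) = 0.381

0.381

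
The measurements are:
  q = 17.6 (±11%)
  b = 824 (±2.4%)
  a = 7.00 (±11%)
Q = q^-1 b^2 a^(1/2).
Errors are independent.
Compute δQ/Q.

Q is a product of powers, so relative uncertainties combine in quadrature:
  (-1·δq/q)² = (-1×0.110)² = 0.0121;  (2·δb/b)² = (2×0.0240)² = 0.00230;  (½·δa/a)² = (0.5×0.110)² = 0.00302
δQ/Q = √(0.0174) = 0.132

0.132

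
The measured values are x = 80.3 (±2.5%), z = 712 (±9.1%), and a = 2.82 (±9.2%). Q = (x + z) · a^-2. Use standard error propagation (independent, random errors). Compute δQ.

20.1

Let u = x + z = 792. δu = √(δx² + δz²) = √(4.03 + 4200) = 64.8, so δu/u = 0.0818.
Q is then a monomial in u, a:
δQ/Q = √((δu/u)² + (-2·δa/a)²) = √(0.00669 + 0.0339) = 0.201
Q = 99.6, so δQ = 0.201 × 99.6 = 20.1.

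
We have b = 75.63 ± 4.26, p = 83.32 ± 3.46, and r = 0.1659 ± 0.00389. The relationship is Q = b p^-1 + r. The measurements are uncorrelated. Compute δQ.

0.0636

Let w = b·p^-1 = 0.9077. δw/w = √((1·δb/b)² + (-1·δp/p)²) = √(0.00317 + 0.00172) = 0.0700, so δw = 0.0635.
Q = w + r: δQ = √(δw² + δr²) = √(0.00403 + 1.51e-05) = 0.0636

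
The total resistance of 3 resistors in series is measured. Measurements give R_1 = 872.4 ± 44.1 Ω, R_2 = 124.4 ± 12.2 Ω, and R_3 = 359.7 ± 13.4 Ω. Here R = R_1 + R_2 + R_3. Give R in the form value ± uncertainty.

R is a linear combination, so absolute uncertainties add in quadrature:
  (δR_1)² = 1940;  (δR_2)² = 149;  (δR_3)² = 180
δR = √(2270) = 47.7 Ω
R = 1356 Ω.

1356 ± 47.7 Ω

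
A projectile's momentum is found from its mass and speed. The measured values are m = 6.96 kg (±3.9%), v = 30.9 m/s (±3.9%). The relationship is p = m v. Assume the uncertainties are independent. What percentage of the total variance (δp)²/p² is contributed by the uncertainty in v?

50.0%

(δp/p)² = (1·δm/m)² + (1·δv/v)²
  m term: (1×0.0390)² = 0.00152
  v term: (1×0.0390)² = 0.00152
Total = 0.00304. Share from v = 0.00152/0.00304 = 0.500.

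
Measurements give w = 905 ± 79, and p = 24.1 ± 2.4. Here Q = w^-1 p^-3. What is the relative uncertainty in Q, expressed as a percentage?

Since Q is a product/quotient, work with relative uncertainties:
  (-1·δw/w)² = (-1×0.0873)² = 0.00762;  (-3·δp/p)² = (-3×0.0996)² = 0.0893
δQ/Q = √(0.0969) = 0.311

31.1%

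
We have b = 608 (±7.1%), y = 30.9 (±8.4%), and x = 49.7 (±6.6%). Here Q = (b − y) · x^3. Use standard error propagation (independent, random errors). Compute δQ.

1.5e+07

Let u = b − y = 577. δu = √(δb² + δy²) = √(1860 + 6.74) = 43.2, so δu/u = 0.0749.
Q is then a monomial in u, x:
δQ/Q = √((δu/u)² + (3·δx/x)²) = √(0.00562 + 0.0392) = 0.212
Q = 7.08e+07, so δQ = 0.212 × 7.08e+07 = 1.5e+07.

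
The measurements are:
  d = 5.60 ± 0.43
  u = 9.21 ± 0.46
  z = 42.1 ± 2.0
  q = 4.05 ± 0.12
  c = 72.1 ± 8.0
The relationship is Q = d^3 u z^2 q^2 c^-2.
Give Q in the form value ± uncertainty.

9050 ± 3100

For a monomial Q ∝ d^3, u, z^2, q^2, c^-2, fractional errors add in quadrature:
  (3·δd/d)² = (3×0.0768)² = 0.0531;  (1·δu/u)² = (1×0.0499)² = 0.00249;  (2·δz/z)² = (2×0.0475)² = 0.00903;  (2·δq/q)² = (2×0.0296)² = 0.00351;  (-2·δc/c)² = (-2×0.111)² = 0.0492
δQ/Q = √(0.117) = 0.343
Q = 9050, so δQ = 0.343 × 9050 = 3100.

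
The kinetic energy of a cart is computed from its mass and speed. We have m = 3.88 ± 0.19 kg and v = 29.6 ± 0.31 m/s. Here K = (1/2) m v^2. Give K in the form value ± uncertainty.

1700 ± 90.5 J

Each factor contributes (exponent × relative error)² to (δK/K)²:
  (1·δm/m)² = (1×0.0490)² = 0.00240;  (2·δv/v)² = (2×0.0105)² = 0.000439
δK/K = √(0.00284) = 0.0533
K = 1700 J, so δK = 0.0533 × 1700 = 90.5 J.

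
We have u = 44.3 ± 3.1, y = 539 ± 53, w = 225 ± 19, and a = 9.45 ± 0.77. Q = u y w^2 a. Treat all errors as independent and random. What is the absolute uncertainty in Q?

For a monomial Q ∝ u, y, w^2, a, fractional errors add in quadrature:
  (1·δu/u)² = (1×0.0700)² = 0.00490;  (1·δy/y)² = (1×0.0983)² = 0.00967;  (2·δw/w)² = (2×0.0844)² = 0.0285;  (1·δa/a)² = (1×0.0815)² = 0.00664
δQ/Q = √(0.0497) = 0.223
Q = 1.14e+10, so δQ = 0.223 × 1.14e+10 = 2.55e+09.

2.55e+09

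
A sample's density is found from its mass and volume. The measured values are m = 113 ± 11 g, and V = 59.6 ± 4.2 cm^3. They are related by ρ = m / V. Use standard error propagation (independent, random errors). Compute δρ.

ρ is a product of powers, so relative uncertainties combine in quadrature:
  (1·δm/m)² = (1×0.0973)² = 0.00948;  (-1·δV/V)² = (-1×0.0705)² = 0.00497
δρ/ρ = √(0.0144) = 0.120
ρ = 1.90 g/cm^3, so δρ = 0.120 × 1.90 = 0.228 g/cm^3.

0.228 g/cm^3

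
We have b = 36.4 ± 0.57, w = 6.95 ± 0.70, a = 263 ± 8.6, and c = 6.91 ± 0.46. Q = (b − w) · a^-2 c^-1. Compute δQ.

Let u = b − w = 29.4. δu = √(δb² + δw²) = √(0.325 + 0.490) = 0.903, so δu/u = 0.0307.
Q is then a monomial in u, a, c:
δQ/Q = √((δu/u)² + (-2·δa/a)² + (-1·δc/c)²) = √(0.000940 + 0.00428 + 0.00443) = 0.0982
Q = 6.16e-05, so δQ = 0.0982 × 6.16e-05 = 6.05e-06.

6.05e-06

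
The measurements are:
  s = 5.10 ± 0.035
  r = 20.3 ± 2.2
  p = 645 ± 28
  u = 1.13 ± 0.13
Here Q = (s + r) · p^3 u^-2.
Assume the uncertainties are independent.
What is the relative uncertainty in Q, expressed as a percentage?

Let w = s + r = 25.4. δw = √(δs² + δr²) = √(0.00123 + 4.84) = 2.20, so δw/w = 0.0866.
Q is then a monomial in w, p, u:
δQ/Q = √((δw/w)² + (3·δp/p)² + (-2·δu/u)²) = √(0.00750 + 0.0170 + 0.0529) = 0.278

27.8%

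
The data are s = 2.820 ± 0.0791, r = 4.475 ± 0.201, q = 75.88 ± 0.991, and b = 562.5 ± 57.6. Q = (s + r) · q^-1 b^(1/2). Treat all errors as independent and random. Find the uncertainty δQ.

0.138

Let u = s + r = 7.295. δu = √(δs² + δr²) = √(0.00626 + 0.0404) = 0.216, so δu/u = 0.0296.
Q is then a monomial in u, q, b:
δQ/Q = √((δu/u)² + (-1·δq/q)² + (½·δb/b)²) = √(0.000877 + 0.000171 + 0.00262) = 0.0606
Q = 2.280, so δQ = 0.0606 × 2.280 = 0.138.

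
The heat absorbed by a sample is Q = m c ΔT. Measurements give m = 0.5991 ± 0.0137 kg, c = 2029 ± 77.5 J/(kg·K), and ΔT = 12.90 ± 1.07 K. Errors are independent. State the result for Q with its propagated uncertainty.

15680 ± 1480 J

For a monomial Q ∝ m, c, ΔT, fractional errors add in quadrature:
  (1·δm/m)² = (1×0.0229)² = 0.000523;  (1·δc/c)² = (1×0.0382)² = 0.00146;  (1·δΔT/ΔT)² = (1×0.0829)² = 0.00688
δQ/Q = √(0.00886) = 0.0941
Q = 15680 J, so δQ = 0.0941 × 15680 = 1480 J.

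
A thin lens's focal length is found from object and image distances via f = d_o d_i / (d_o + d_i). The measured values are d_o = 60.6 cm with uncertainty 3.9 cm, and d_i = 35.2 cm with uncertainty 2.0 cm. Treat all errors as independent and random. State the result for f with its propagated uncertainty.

22.3 ± 0.958 cm

∂f/∂d_o = (d_i/(d_o+d_i))² = 0.135;  ∂f/∂d_i = (d_o/(d_o+d_i))² = 0.400
δf = √((∂f/∂d_o · δd_o)² + (∂f/∂d_i · δd_i)²) = √(0.277 + 0.640) = 0.958 cm
f = 22.3 cm.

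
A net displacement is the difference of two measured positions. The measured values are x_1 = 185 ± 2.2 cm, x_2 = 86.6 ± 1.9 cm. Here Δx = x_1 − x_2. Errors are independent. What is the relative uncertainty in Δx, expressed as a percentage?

2.95%

Each term contributes (cᵢ δxᵢ)² to (δΔx)²:
  (δx_1)² = 4.84;  (δx_2)² = 3.61
δΔx = √(8.45) = 2.91 cm
Δx = 98.4 cm, so δΔx/Δx = 2.91/98.4 = 0.0295.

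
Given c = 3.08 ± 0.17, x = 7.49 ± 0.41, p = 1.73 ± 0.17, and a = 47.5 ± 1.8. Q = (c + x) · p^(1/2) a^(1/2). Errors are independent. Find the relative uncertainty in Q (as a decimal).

0.0674

Let u = c + x = 10.6. δu = √(δc² + δx²) = √(0.0289 + 0.168) = 0.444, so δu/u = 0.0420.
Q is then a monomial in u, p, a:
δQ/Q = √((δu/u)² + (½·δp/p)² + (½·δa/a)²) = √(0.00176 + 0.00241 + 0.000359) = 0.0674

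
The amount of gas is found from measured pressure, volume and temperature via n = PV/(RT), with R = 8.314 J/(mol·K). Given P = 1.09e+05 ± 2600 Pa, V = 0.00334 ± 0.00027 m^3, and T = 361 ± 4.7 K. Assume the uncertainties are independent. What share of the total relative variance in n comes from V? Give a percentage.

(δn/n)² = (1·δP/P)² + (1·δV/V)² + (-1·δT/T)²
  P term: (1×0.0239)² = 0.000569
  V term: (1×0.0808)² = 0.00653
  T term: (-1×0.0130)² = 0.000170
Total = 0.00727. Share from V = 0.00653/0.00727 = 0.898.

89.8%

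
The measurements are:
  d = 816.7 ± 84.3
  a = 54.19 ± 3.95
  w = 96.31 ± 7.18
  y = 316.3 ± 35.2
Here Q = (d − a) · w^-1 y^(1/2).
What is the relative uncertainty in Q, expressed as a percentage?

Let u = d − a = 762.5. δu = √(δd² + δa²) = √(7110 + 15.6) = 84.4, so δu/u = 0.111.
Q is then a monomial in u, w, y:
δQ/Q = √((δu/u)² + (-1·δw/w)² + (½·δy/y)²) = √(0.0122 + 0.00556 + 0.00310) = 0.145

14.5%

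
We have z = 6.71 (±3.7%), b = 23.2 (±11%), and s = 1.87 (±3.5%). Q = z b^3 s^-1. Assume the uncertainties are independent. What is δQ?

Q is a product of powers, so relative uncertainties combine in quadrature:
  (1·δz/z)² = (1×0.0370)² = 0.00137;  (3·δb/b)² = (3×0.110)² = 0.109;  (-1·δs/s)² = (-1×0.0350)² = 0.00123
δQ/Q = √(0.111) = 0.334
Q = 44800, so δQ = 0.334 × 44800 = 15000.

15000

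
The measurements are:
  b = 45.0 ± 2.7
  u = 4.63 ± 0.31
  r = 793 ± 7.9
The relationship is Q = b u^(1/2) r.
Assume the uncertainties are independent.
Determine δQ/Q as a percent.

Since Q is a product/quotient, work with relative uncertainties:
  (1·δb/b)² = (1×0.0600)² = 0.00360;  (½·δu/u)² = (0.5×0.0670)² = 0.00112;  (1·δr/r)² = (1×0.00996)² = 9.92e-05
δQ/Q = √(0.00482) = 0.0694

6.94%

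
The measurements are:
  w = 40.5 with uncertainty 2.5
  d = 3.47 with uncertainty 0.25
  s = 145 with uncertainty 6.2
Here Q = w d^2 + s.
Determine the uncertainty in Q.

Let p = w·d^2 = 488. δp/p = √((1·δw/w)² + (2·δd/d)²) = √(0.00381 + 0.0208) = 0.157, so δp = 76.4.
Q = p + s: δQ = √(δp² + δs²) = √(5840 + 38.4) = 76.7

76.7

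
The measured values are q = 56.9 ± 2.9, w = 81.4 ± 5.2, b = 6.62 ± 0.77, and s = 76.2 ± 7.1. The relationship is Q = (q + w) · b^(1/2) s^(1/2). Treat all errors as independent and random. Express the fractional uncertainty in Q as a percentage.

Let u = q + w = 138. δu = √(δq² + δw²) = √(8.41 + 27.0) = 5.95, so δu/u = 0.0431.
Q is then a monomial in u, b, s:
δQ/Q = √((δu/u)² + (½·δb/b)² + (½·δs/s)²) = √(0.00185 + 0.00338 + 0.00217) = 0.0861

8.61%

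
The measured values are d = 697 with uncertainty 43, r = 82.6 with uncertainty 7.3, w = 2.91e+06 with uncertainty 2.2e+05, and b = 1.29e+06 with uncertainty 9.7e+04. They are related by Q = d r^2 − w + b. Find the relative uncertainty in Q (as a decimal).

0.294

Let p = d·r^2 = 4.76e+06. δp/p = √((1·δd/d)² + (2·δr/r)²) = √(0.00381 + 0.0312) = 0.187, so δp = 8.9e+05.
Q = p − w + b: δQ = √(δp² + δw² + δb²) = √(7.93e+11 + 4.84e+10 + 9.41e+09) = 9.22e+05
Q = 3.14e+06, so δQ/Q = 9.22e+05/3.14e+06 = 0.294.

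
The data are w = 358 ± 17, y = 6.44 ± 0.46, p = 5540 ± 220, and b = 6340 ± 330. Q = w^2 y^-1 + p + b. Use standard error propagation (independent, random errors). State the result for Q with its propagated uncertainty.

Let h = w^2·y^-1 = 19900. δh/h = √((2·δw/w)² + (-1·δy/y)²) = √(0.00902 + 0.00510) = 0.119, so δh = 2360.
Q = h + p + b: δQ = √(δh² + δp² + δb²) = √(5.59e+06 + 48400 + 1.09e+05) = 2400
Q = 31800.

31800 ± 2400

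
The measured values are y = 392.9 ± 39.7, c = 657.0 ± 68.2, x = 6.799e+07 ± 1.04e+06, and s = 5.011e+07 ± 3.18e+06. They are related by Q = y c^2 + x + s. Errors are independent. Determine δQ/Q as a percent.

Let p = y·c^2 = 1.696e+08. δp/p = √((1·δy/y)² + (2·δc/c)²) = √(0.0102 + 0.0431) = 0.231, so δp = 3.92e+07.
Q = p + x + s: δQ = √(δp² + δx² + δs²) = √(1.53e+15 + 1.08e+12 + 1.01e+13) = 3.93e+07
Q = 2.877e+08, so δQ/Q = 3.93e+07/2.877e+08 = 0.137.

13.7%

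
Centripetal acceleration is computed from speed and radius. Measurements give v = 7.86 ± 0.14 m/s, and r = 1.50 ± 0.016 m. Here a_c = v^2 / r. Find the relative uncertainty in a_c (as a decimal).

0.0372

Relative error in a monomial: (δa_c/a_c)² = Σ (nᵢ · δxᵢ/xᵢ)².
  (2·δv/v)² = (2×0.0178)² = 0.00127;  (-1·δr/r)² = (-1×0.0107)² = 0.000114
δa_c/a_c = √(0.00138) = 0.0372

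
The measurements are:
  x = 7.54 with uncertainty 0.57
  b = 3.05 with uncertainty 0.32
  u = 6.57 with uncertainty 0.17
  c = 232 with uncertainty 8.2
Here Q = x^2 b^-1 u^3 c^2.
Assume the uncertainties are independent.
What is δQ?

For a monomial Q ∝ x^2, b^-1, u^3, c^2, fractional errors add in quadrature:
  (2·δx/x)² = (2×0.0756)² = 0.0229;  (-1·δb/b)² = (-1×0.105)² = 0.0110;  (3·δu/u)² = (3×0.0259)² = 0.00603;  (2·δc/c)² = (2×0.0353)² = 0.00500
δQ/Q = √(0.0449) = 0.212
Q = 2.85e+08, so δQ = 0.212 × 2.85e+08 = 6.03e+07.

6.03e+07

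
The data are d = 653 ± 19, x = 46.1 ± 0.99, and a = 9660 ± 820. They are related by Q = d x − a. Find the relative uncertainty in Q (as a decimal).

0.0667

Let p = d·x = 30100. δp/p = √((1·δd/d)² + (1·δx/x)²) = √(0.000847 + 0.000461) = 0.0362, so δp = 1090.
Q = p − a: δQ = √(δp² + δa²) = √(1.19e+06 + 6.72e+05) = 1360
Q = 20400, so δQ/Q = 1360/20400 = 0.0667.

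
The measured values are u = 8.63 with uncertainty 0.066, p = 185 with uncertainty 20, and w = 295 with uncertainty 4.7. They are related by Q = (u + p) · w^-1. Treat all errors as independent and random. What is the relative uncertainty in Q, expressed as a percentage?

10.5%

Let h = u + p = 194. δh = √(δu² + δp²) = √(0.00436 + 400) = 20.0, so δh/h = 0.103.
Q is then a monomial in h, w:
δQ/Q = √((δh/h)² + (-1·δw/w)²) = √(0.0107 + 0.000254) = 0.105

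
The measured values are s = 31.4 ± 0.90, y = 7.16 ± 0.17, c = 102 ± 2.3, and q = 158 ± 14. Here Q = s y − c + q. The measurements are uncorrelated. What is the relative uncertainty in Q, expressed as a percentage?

Let p = s·y = 225. δp/p = √((1·δs/s)² + (1·δy/y)²) = √(0.000822 + 0.000564) = 0.0372, so δp = 8.37.
Q = p − c + q: δQ = √(δp² + δc² + δq²) = √(70.0 + 5.29 + 196) = 16.5
Q = 281, so δQ/Q = 16.5/281 = 0.0587.

5.87%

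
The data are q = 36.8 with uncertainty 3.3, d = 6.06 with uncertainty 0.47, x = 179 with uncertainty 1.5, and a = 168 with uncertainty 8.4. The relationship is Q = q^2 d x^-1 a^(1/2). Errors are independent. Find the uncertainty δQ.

Since Q is a product/quotient, work with relative uncertainties:
  (2·δq/q)² = (2×0.0897)² = 0.0322;  (1·δd/d)² = (1×0.0776)² = 0.00602;  (-1·δx/x)² = (-1×0.00838)² = 7.02e-05;  (½·δa/a)² = (0.5×0.0500)² = 0.000625
δQ/Q = √(0.0389) = 0.197
Q = 594, so δQ = 0.197 × 594 = 117.

117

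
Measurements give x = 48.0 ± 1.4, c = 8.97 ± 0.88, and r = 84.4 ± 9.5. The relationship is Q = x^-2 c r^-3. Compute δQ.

Q is a product of powers, so relative uncertainties combine in quadrature:
  (-2·δx/x)² = (-2×0.0292)² = 0.00340;  (1·δc/c)² = (1×0.0981)² = 0.00962;  (-3·δr/r)² = (-3×0.113)² = 0.114
δQ/Q = √(0.127) = 0.356
Q = 6.48e-09, so δQ = 0.356 × 6.48e-09 = 2.31e-09.

2.31e-09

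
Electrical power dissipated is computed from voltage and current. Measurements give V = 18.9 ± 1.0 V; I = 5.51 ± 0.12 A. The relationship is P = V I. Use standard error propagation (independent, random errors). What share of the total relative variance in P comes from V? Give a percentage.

(δP/P)² = (1·δV/V)² + (1·δI/I)²
  V term: (1×0.0529)² = 0.00280
  I term: (1×0.0218)² = 0.000474
Total = 0.00327. Share from V = 0.00280/0.00327 = 0.855.

85.5%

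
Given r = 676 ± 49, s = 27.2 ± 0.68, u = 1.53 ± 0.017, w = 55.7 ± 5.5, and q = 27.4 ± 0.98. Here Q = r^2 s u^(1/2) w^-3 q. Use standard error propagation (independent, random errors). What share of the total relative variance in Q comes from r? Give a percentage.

(δQ/Q)² = (2·δr/r)² + (1·δs/s)² + (½·δu/u)² + (-3·δw/w)² + (1·δq/q)²
  r term: (2×0.0725)² = 0.0210
  s term: (1×0.0250)² = 0.000625
  u term: (0.5×0.0111)² = 3.09e-05
  w term: (-3×0.0987)² = 0.0878
  q term: (1×0.0358)² = 0.00128
Total = 0.111. Share from r = 0.0210/0.111 = 0.190.

19.0%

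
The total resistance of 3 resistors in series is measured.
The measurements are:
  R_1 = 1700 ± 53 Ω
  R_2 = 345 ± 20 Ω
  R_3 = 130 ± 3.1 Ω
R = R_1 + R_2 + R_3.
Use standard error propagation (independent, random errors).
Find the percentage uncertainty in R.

Sums and differences: (δR)² = Σ (cᵢ δxᵢ)².
  (δR_1)² = 2810;  (δR_2)² = 400;  (δR_3)² = 9.61
δR = √(3220) = 56.7 Ω
R = 2180 Ω, so δR/R = 56.7/2180 = 0.0261.

2.61%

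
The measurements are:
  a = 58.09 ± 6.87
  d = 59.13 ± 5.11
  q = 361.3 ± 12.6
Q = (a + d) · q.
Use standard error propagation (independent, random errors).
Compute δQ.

Let u = a + d = 117.2. δu = √(δa² + δd²) = √(47.2 + 26.1) = 8.56, so δu/u = 0.0730.
Q is then a monomial in u, q:
δQ/Q = √((δu/u)² + (1·δq/q)²) = √(0.00534 + 0.00122) = 0.0809
Q = 42350, so δQ = 0.0809 × 42350 = 3430.

3430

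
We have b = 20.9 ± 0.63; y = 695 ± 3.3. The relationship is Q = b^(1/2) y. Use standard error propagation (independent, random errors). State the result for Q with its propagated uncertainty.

Q is a product of powers, so relative uncertainties combine in quadrature:
  (½·δb/b)² = (0.5×0.0301)² = 0.000227;  (1·δy/y)² = (1×0.00475)² = 2.25e-05
δQ/Q = √(0.000250) = 0.0158
Q = 3180, so δQ = 0.0158 × 3180 = 50.2.

3180 ± 50.2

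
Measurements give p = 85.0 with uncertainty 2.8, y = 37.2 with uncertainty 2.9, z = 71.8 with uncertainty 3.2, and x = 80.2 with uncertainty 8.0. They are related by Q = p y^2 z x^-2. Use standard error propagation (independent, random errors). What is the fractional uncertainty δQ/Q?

0.259

Relative error in a monomial: (δQ/Q)² = Σ (nᵢ · δxᵢ/xᵢ)².
  (1·δp/p)² = (1×0.0329)² = 0.00109;  (2·δy/y)² = (2×0.0780)² = 0.0243;  (1·δz/z)² = (1×0.0446)² = 0.00199;  (-2·δx/x)² = (-2×0.0998)² = 0.0398
δQ/Q = √(0.0672) = 0.259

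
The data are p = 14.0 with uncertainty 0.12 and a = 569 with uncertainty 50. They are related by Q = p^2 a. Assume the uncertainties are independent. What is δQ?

9980

For a monomial Q ∝ p^2, a, fractional errors add in quadrature:
  (2·δp/p)² = (2×0.00857)² = 0.000294;  (1·δa/a)² = (1×0.0879)² = 0.00772
δQ/Q = √(0.00802) = 0.0895
Q = 1.12e+05, so δQ = 0.0895 × 1.12e+05 = 9980.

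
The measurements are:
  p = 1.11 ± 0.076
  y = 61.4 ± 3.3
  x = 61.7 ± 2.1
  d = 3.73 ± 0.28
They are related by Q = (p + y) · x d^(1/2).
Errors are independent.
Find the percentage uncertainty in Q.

7.32%

Let u = p + y = 62.5. δu = √(δp² + δy²) = √(0.00578 + 10.9) = 3.30, so δu/u = 0.0528.
Q is then a monomial in u, x, d:
δQ/Q = √((δu/u)² + (1·δx/x)² + (½·δd/d)²) = √(0.00279 + 0.00116 + 0.00141) = 0.0732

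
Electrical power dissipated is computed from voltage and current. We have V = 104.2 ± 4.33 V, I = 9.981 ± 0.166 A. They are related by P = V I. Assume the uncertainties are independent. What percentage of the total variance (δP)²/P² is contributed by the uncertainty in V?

86.2%

(δP/P)² = (1·δV/V)² + (1·δI/I)²
  V term: (1×0.0416)² = 0.00173
  I term: (1×0.0166)² = 0.000277
Total = 0.00200. Share from V = 0.00173/0.00200 = 0.862.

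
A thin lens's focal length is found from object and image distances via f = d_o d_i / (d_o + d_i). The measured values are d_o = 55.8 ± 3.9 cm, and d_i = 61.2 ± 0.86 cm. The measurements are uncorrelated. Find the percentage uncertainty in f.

∂f/∂d_o = (d_i/(d_o+d_i))² = 0.274;  ∂f/∂d_i = (d_o/(d_o+d_i))² = 0.227
δf = √((∂f/∂d_o · δd_o)² + (∂f/∂d_i · δd_i)²) = √(1.14 + 0.0383) = 1.08 cm
f = 29.2 cm, so δf/f = 1.08/29.2 = 0.0372.

3.72%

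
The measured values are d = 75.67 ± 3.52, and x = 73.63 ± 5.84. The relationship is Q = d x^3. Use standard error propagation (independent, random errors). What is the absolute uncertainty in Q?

7.32e+06

For a monomial Q ∝ d, x^3, fractional errors add in quadrature:
  (1·δd/d)² = (1×0.0465)² = 0.00216;  (3·δx/x)² = (3×0.0793)² = 0.0566
δQ/Q = √(0.0588) = 0.242
Q = 3.021e+07, so δQ = 0.242 × 3.021e+07 = 7.32e+06.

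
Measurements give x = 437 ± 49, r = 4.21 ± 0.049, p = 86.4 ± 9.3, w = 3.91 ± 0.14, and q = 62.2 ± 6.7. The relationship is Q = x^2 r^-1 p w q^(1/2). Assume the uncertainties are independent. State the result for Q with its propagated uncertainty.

Relative error in a monomial: (δQ/Q)² = Σ (nᵢ · δxᵢ/xᵢ)².
  (2·δx/x)² = (2×0.112)² = 0.0503;  (-1·δr/r)² = (-1×0.0116)² = 0.000135;  (1·δp/p)² = (1×0.108)² = 0.0116;  (1·δw/w)² = (1×0.0358)² = 0.00128;  (½·δq/q)² = (0.5×0.108)² = 0.00290
δQ/Q = √(0.0662) = 0.257
Q = 1.21e+08, so δQ = 0.257 × 1.21e+08 = 3.11e+07.

(1.21 ± 0.311) × 10^8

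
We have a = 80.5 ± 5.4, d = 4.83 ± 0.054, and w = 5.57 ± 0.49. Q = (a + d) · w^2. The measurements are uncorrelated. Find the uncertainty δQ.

Let u = a + d = 85.3. δu = √(δa² + δd²) = √(29.2 + 0.00292) = 5.40, so δu/u = 0.0633.
Q is then a monomial in u, w:
δQ/Q = √((δu/u)² + (2·δw/w)²) = √(0.00401 + 0.0310) = 0.187
Q = 2650, so δQ = 0.187 × 2650 = 495.

495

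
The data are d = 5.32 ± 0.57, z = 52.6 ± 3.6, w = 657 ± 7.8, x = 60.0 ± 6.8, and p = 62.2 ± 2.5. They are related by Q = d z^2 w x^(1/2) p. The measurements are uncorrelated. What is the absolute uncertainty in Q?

8.74e+08

Each factor contributes (exponent × relative error)² to (δQ/Q)²:
  (1·δd/d)² = (1×0.107)² = 0.0115;  (2·δz/z)² = (2×0.0684)² = 0.0187;  (1·δw/w)² = (1×0.0119)² = 0.000141;  (½·δx/x)² = (0.5×0.113)² = 0.00321;  (1·δp/p)² = (1×0.0402)² = 0.00162
δQ/Q = √(0.0352) = 0.188
Q = 4.66e+09, so δQ = 0.188 × 4.66e+09 = 8.74e+08.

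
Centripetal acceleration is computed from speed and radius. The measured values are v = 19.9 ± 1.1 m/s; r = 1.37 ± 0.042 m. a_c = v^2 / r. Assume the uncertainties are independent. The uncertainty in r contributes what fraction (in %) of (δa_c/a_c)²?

7.14%

(δa_c/a_c)² = (2·δv/v)² + (-1·δr/r)²
  v term: (2×0.0553)² = 0.0122
  r term: (-1×0.0307)² = 0.000940
Total = 0.0132. Share from r = 0.000940/0.0132 = 0.0714.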